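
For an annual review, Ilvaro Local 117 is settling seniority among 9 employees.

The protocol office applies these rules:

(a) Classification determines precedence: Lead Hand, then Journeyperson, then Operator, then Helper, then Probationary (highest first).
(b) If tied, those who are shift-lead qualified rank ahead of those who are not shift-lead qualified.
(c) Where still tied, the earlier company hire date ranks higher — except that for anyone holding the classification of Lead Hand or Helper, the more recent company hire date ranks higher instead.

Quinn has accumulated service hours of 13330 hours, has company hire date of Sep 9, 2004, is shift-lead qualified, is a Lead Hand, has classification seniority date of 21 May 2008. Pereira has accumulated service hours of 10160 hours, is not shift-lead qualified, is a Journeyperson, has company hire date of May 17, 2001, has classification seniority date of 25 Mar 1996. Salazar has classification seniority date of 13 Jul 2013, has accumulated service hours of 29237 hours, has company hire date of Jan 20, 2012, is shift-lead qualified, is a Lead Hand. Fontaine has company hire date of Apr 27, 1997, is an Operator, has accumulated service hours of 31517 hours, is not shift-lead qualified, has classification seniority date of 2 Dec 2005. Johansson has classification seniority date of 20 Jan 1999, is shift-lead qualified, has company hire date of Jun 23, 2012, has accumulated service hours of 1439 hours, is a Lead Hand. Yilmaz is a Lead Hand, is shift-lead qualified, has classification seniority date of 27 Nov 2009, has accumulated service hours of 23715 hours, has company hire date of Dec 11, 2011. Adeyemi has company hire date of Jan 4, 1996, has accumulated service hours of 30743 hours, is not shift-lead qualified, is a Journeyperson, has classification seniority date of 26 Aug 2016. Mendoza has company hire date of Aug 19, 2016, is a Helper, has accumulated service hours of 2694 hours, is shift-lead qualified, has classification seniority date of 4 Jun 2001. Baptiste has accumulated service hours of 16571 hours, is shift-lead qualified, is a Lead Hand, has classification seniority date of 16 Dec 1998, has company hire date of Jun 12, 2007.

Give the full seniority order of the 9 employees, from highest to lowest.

By classification: Johansson, Salazar, Yilmaz, Baptiste and Quinn (Lead Hand); then Adeyemi and Pereira (Journeyperson); then Fontaine (Operator); then Mendoza (Helper).
Johansson, Salazar, Yilmaz, Baptiste and Quinn are each shift-lead qualified, so the next rule applies.
Among Johansson, Salazar, Yilmaz, Baptiste and Quinn, by company hire date (later first) (reversed rule for this group): Johansson (Jun 23, 2012) before Salazar (Jan 20, 2012) before Yilmaz (Dec 11, 2011) before Baptiste (Jun 12, 2007) before Quinn (Sep 9, 2004).
Adeyemi and Pereira are each not shift-lead qualified, so the next rule applies.
Among Adeyemi and Pereira, by company hire date (earlier first): Adeyemi (Jan 4, 1996) before Pereira (May 17, 2001).
Full order: Johansson, Salazar, Yilmaz, Baptiste, Quinn, Adeyemi, Pereira, Fontaine, Mendoza.

Johansson, Salazar, Yilmaz, Baptiste, Quinn, Adeyemi, Pereira, Fontaine, Mendoza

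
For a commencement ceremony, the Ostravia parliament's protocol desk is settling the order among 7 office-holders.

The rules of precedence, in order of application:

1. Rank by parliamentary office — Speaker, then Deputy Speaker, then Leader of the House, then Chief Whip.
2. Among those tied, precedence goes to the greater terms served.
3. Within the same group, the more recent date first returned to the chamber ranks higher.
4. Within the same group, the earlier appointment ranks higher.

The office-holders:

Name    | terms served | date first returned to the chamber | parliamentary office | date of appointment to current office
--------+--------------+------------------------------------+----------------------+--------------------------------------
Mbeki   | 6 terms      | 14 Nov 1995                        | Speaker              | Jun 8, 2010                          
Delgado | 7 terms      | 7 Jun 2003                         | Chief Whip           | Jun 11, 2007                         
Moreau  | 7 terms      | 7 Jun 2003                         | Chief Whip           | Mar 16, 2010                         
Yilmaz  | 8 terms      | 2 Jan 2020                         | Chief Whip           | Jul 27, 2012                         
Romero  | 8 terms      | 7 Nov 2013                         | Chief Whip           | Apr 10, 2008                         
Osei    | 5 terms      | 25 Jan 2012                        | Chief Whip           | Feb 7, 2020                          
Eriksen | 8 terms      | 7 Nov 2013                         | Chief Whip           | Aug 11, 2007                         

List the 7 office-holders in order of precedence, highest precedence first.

Mbeki, Yilmaz, Eriksen, Romero, Delgado, Moreau, Osei

By parliamentary office: Mbeki (Speaker); then Yilmaz, Eriksen, Romero, Delgado, Moreau and Osei (Chief Whip).
Among Yilmaz, Eriksen, Romero, Delgado, Moreau and Osei, by terms served (higher first): Yilmaz, Eriksen and Romero (8 terms) before Delgado and Moreau (7 terms) before Osei (5 terms).
Among Yilmaz, Eriksen and Romero, by date first returned to the chamber (later first): Yilmaz (2 Jan 2020) before Eriksen and Romero (7 Nov 2013).
Among Eriksen and Romero, by date of appointment to current office (earlier first): Eriksen (Aug 11, 2007) before Romero (Apr 10, 2008).
Delgado and Moreau both have date first returned to the chamber 7 Jun 2003, so the next rule applies.
Among Delgado and Moreau, by date of appointment to current office (earlier first): Delgado (Jun 11, 2007) before Moreau (Mar 16, 2010).
Full order: Mbeki, Yilmaz, Eriksen, Romero, Delgado, Moreau, Osei.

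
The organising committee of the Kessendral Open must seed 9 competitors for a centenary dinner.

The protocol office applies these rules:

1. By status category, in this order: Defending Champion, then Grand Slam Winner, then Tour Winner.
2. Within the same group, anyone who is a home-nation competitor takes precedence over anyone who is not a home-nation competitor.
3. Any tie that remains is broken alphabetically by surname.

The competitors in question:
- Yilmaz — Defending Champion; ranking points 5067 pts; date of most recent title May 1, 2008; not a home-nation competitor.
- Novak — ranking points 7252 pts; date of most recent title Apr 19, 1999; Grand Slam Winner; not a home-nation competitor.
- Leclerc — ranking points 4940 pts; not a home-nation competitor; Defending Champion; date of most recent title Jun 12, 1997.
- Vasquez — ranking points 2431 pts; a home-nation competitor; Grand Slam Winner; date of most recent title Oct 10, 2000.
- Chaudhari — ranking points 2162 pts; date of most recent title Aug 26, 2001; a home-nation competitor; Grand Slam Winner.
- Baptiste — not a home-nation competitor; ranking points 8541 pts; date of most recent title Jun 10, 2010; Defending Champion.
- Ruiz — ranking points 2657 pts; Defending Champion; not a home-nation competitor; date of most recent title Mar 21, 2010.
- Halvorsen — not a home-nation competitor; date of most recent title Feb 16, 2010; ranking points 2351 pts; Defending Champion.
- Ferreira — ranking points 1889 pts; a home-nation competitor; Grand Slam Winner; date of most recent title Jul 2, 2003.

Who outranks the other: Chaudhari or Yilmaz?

Yilmaz

By status category: Baptiste, Halvorsen, Leclerc, Ruiz and Yilmaz (Defending Champion); then Chaudhari, Ferreira, Vasquez and Novak (Grand Slam Winner).
Baptiste, Halvorsen, Leclerc, Ruiz and Yilmaz are each not a home-nation competitor, so the next rule applies.
Among Baptiste, Halvorsen, Leclerc, Ruiz and Yilmaz, alphabetically by surname: Baptiste before Halvorsen before Leclerc before Ruiz before Yilmaz.
Among Chaudhari, Ferreira, Vasquez and Novak, a home-nation competitor before not a home-nation competitor: Chaudhari, Ferreira and Vasquez (a home-nation competitor) before Novak (not a home-nation competitor).
Among Chaudhari, Ferreira and Vasquez, alphabetically by surname: Chaudhari before Ferreira before Vasquez.
So Yilmaz takes precedence.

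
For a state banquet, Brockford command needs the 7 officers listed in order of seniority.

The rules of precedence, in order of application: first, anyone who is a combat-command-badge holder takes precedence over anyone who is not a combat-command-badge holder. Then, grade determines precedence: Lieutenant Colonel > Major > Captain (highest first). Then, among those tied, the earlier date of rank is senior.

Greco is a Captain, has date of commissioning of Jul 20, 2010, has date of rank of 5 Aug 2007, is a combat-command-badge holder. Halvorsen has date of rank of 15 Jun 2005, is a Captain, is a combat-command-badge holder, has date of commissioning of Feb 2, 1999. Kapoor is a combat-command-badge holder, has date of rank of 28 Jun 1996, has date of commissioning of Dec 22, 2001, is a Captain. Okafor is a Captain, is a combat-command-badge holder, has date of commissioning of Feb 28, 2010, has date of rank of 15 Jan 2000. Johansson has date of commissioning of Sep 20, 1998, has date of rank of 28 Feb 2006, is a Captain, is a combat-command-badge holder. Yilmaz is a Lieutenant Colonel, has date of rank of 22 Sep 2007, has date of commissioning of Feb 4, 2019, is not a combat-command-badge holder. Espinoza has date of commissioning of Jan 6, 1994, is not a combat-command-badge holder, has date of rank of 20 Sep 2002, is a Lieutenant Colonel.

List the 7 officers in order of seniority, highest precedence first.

By the first rule: Kapoor, Okafor, Halvorsen, Johansson and Greco (each a combat-command-badge holder); then Espinoza and Yilmaz (both not a combat-command-badge holder).
Kapoor, Okafor, Halvorsen, Johansson and Greco are each Captain, so the next rule applies.
Among Kapoor, Okafor, Halvorsen, Johansson and Greco, by date of rank (earlier first): Kapoor (28 Jun 1996) before Okafor (15 Jan 2000) before Halvorsen (15 Jun 2005) before Johansson (28 Feb 2006) before Greco (5 Aug 2007).
Espinoza and Yilmaz are each Lieutenant Colonel, so the next rule applies.
Among Espinoza and Yilmaz, by date of rank (earlier first): Espinoza (20 Sep 2002) before Yilmaz (22 Sep 2007).
Full order: Kapoor, Okafor, Halvorsen, Johansson, Greco, Espinoza, Yilmaz.

Kapoor, Okafor, Halvorsen, Johansson, Greco, Espinoza, Yilmaz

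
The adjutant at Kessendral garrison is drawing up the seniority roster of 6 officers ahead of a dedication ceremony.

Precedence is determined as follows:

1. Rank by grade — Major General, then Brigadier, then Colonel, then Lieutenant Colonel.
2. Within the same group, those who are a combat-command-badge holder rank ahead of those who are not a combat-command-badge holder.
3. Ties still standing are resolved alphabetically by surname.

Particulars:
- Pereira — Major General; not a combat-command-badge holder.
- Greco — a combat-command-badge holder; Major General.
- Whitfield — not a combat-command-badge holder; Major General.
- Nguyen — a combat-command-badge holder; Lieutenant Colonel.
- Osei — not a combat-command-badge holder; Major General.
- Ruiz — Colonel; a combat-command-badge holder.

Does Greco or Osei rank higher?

By grade: Greco, Osei, Pereira and Whitfield (Major General); then Ruiz (Colonel); then Nguyen (Lieutenant Colonel).
Among Greco, Osei, Pereira and Whitfield, a combat-command-badge holder before not a combat-command-badge holder: Greco (a combat-command-badge holder) before Osei, Pereira and Whitfield (not a combat-command-badge holder).
Among Osei, Pereira and Whitfield, alphabetically by surname: Osei before Pereira before Whitfield.
So Greco takes precedence.

Greco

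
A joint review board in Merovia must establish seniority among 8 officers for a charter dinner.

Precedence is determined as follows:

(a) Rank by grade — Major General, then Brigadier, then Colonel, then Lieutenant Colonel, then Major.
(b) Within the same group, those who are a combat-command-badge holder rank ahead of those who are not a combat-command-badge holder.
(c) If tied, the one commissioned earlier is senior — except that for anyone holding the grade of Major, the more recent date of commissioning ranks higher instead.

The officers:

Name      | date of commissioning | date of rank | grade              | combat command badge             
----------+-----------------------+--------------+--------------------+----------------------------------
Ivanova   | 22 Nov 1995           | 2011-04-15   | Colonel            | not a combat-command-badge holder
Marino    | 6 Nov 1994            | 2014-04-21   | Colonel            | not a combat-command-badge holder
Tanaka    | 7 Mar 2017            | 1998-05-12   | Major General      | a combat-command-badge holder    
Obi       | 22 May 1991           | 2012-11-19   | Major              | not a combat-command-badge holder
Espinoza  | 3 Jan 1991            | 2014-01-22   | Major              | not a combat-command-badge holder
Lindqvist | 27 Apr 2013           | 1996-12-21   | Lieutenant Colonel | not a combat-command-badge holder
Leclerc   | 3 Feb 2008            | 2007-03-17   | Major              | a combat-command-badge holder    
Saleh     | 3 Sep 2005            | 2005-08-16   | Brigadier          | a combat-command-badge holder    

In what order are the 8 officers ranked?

By grade: Tanaka (Major General); then Saleh (Brigadier); then Marino and Ivanova (Colonel); then Lindqvist (Lieutenant Colonel); then Leclerc, Obi and Espinoza (Major).
Marino and Ivanova are each not a combat-command-badge holder, so the next rule applies.
Among Marino and Ivanova, by date of commissioning (earlier first): Marino (6 Nov 1994) before Ivanova (22 Nov 1995).
Among Leclerc, Obi and Espinoza, a combat-command-badge holder before not a combat-command-badge holder: Leclerc (a combat-command-badge holder) before Obi and Espinoza (not a combat-command-badge holder).
Among Obi and Espinoza, by date of commissioning (later first) (reversed rule for this group): Obi (22 May 1991) before Espinoza (3 Jan 1991).
Full order: Tanaka, Saleh, Marino, Ivanova, Lindqvist, Leclerc, Obi, Espinoza.

Tanaka, Saleh, Marino, Ivanova, Lindqvist, Leclerc, Obi, Espinoza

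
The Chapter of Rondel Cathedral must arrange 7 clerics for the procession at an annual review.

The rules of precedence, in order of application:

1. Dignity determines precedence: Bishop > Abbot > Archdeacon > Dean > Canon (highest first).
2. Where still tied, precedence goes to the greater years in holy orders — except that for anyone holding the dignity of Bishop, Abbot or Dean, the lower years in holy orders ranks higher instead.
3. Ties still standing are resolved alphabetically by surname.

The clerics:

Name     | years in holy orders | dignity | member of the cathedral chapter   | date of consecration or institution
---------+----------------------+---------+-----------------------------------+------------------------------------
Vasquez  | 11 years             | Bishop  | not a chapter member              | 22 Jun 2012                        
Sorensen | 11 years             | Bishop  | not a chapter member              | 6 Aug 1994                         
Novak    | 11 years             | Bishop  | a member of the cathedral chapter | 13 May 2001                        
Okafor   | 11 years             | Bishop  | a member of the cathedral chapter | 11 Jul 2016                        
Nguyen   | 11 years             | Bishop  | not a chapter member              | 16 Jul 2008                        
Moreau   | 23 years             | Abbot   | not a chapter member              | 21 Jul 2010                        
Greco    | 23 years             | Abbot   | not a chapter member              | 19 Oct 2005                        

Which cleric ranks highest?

By dignity: Nguyen, Novak, Okafor, Sorensen and Vasquez (Bishop); then Greco and Moreau (Abbot).
Nguyen, Novak, Okafor, Sorensen and Vasquez all have years in holy orders 11 years, so the next rule applies.
Among Nguyen, Novak, Okafor, Sorensen and Vasquez, alphabetically by surname: Nguyen before Novak before Okafor before Sorensen before Vasquez.
Greco and Moreau both have years in holy orders 23 years, so the next rule applies.
Among Greco and Moreau, alphabetically by surname: Greco before Moreau.
Order: Nguyen, Novak, Okafor, Sorensen, Vasquez, Greco, Moreau.

Nguyen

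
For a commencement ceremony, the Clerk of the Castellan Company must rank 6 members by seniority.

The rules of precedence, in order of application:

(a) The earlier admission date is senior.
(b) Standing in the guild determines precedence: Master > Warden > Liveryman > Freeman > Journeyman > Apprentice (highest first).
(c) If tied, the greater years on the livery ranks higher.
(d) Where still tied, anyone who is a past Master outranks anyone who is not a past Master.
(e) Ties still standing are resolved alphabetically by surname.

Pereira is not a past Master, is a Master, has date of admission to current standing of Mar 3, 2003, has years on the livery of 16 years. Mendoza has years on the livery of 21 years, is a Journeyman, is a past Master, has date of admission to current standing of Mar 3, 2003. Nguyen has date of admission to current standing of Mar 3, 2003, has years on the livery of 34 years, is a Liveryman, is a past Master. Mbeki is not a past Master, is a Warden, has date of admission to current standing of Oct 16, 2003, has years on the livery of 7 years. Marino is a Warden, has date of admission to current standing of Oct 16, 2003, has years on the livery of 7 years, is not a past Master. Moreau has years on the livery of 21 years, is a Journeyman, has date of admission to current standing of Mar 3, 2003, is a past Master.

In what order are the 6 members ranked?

By date of admission to current standing (earlier first): Pereira, Nguyen, Mendoza and Moreau (each Mar 3, 2003); then Marino and Mbeki (both Oct 16, 2003).
Among Pereira, Nguyen, Mendoza and Moreau, by standing in the guild: Pereira (Master) before Nguyen (Liveryman) before Mendoza and Moreau (Journeyman).
Mendoza and Moreau both have years on the livery 21 years, so the next rule applies.
Mendoza and Moreau are each a past Master, so the next rule applies.
Among Mendoza and Moreau, alphabetically by surname: Mendoza before Moreau.
Marino and Mbeki are each Warden, so the next rule applies.
Marino and Mbeki both have years on the livery 7 years, so the next rule applies.
Marino and Mbeki are each not a past Master, so the next rule applies.
Among Marino and Mbeki, alphabetically by surname: Marino before Mbeki.
Full order: Pereira, Nguyen, Mendoza, Moreau, Marino, Mbeki.

Pereira, Nguyen, Mendoza, Moreau, Marino, Mbeki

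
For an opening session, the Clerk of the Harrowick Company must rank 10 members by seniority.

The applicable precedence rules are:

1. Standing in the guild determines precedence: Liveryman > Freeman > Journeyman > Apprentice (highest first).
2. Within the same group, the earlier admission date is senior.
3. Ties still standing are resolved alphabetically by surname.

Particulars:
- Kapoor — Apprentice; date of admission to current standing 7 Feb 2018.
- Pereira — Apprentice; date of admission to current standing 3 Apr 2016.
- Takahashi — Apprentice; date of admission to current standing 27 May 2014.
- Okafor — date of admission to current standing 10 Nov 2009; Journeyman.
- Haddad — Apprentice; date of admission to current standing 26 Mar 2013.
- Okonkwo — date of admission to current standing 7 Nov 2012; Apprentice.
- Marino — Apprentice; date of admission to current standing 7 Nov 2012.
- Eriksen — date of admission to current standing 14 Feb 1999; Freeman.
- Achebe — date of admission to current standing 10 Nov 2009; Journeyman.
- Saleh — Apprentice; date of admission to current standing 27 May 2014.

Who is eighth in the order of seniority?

Takahashi

By standing in the guild: Eriksen (Freeman); then Achebe and Okafor (Journeyman); then Marino, Okonkwo, Haddad, Saleh, Takahashi, Pereira and Kapoor (Apprentice).
Achebe and Okafor both have date of admission to current standing 10 Nov 2009, so the next rule applies.
Among Achebe and Okafor, alphabetically by surname: Achebe before Okafor.
Among Marino, Okonkwo, Haddad, Saleh, Takahashi, Pereira and Kapoor, by date of admission to current standing (earlier first): Marino and Okonkwo (7 Nov 2012) before Haddad (26 Mar 2013) before Saleh and Takahashi (27 May 2014) before Pereira (3 Apr 2016) before Kapoor (7 Feb 2018).
Among Marino and Okonkwo, alphabetically by surname: Marino before Okonkwo.
Among Saleh and Takahashi, alphabetically by surname: Saleh before Takahashi.
Order: Eriksen, Achebe, Okafor, Marino, Okonkwo, Haddad, Saleh, Takahashi, Pereira, Kapoor.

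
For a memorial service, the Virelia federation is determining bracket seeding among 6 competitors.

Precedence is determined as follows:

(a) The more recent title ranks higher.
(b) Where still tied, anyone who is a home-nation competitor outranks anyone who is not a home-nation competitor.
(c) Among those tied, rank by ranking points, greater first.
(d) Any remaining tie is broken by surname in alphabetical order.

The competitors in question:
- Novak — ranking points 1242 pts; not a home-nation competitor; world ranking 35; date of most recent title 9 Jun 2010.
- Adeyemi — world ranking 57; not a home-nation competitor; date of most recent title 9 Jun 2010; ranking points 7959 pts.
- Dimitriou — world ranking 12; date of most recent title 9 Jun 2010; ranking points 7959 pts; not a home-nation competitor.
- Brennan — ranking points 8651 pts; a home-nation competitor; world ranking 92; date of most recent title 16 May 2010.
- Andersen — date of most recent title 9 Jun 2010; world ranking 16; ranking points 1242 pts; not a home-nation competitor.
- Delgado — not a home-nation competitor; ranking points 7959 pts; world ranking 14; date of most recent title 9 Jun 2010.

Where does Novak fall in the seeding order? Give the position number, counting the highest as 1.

5

By date of most recent title (later first): Adeyemi, Delgado, Dimitriou, Andersen and Novak (each 9 Jun 2010); then Brennan (16 May 2010).
Adeyemi, Delgado, Dimitriou, Andersen and Novak are each not a home-nation competitor, so the next rule applies.
Among Adeyemi, Delgado, Dimitriou, Andersen and Novak, by ranking points (higher first): Adeyemi, Delgado and Dimitriou (7959 pts) before Andersen and Novak (1242 pts).
Among Adeyemi, Delgado and Dimitriou, alphabetically by surname: Adeyemi before Delgado before Dimitriou.
Among Andersen and Novak, alphabetically by surname: Andersen before Novak.
Order: Adeyemi, Delgado, Dimitriou, Andersen, Novak, Brennan. So position 5.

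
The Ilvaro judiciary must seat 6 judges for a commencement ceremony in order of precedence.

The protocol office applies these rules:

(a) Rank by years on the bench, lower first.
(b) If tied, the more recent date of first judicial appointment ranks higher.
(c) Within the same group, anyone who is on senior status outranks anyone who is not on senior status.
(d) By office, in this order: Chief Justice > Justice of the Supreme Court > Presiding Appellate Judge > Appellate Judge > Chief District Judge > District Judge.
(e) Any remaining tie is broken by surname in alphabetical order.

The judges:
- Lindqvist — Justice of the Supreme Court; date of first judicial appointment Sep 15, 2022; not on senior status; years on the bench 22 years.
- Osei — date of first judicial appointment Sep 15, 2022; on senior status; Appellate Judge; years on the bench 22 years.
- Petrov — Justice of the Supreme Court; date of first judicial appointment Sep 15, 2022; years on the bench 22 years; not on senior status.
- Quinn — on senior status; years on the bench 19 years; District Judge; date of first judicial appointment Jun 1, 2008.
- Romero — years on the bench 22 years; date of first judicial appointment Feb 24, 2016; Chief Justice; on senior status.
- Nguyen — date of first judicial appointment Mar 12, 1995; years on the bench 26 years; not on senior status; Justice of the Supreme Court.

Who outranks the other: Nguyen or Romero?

By years on the bench (lower first): Quinn (19 years); then Osei, Lindqvist, Petrov and Romero (each 22 years); then Nguyen (26 years).
Among Osei, Lindqvist, Petrov and Romero, by date of first judicial appointment (later first): Osei, Lindqvist and Petrov (Sep 15, 2022) before Romero (Feb 24, 2016).
Among Osei, Lindqvist and Petrov, on senior status before not on senior status: Osei (on senior status) before Lindqvist and Petrov (not on senior status).
Lindqvist and Petrov are each Justice of the Supreme Court, so the next rule applies.
Among Lindqvist and Petrov, alphabetically by surname: Lindqvist before Petrov.
So Romero takes precedence.

Romero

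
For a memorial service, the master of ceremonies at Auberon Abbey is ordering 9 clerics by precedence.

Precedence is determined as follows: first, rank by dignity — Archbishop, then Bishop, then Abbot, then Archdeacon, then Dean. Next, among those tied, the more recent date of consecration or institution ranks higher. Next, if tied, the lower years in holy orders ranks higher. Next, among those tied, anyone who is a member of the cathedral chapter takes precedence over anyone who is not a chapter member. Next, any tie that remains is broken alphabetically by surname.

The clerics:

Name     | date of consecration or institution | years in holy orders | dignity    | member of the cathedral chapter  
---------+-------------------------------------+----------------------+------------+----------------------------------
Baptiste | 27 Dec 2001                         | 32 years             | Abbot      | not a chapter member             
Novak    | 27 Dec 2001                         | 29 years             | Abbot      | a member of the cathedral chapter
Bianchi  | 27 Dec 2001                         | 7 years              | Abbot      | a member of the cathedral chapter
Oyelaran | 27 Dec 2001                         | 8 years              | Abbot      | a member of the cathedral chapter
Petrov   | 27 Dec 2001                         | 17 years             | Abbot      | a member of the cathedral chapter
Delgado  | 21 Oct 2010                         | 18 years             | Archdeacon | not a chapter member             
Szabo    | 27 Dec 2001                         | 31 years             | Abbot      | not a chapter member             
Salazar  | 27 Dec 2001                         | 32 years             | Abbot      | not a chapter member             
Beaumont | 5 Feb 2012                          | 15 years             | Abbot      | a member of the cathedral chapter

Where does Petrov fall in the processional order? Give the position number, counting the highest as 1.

4

By dignity: Beaumont, Bianchi, Oyelaran, Petrov, Novak, Szabo, Baptiste and Salazar (Abbot); then Delgado (Archdeacon).
Among Beaumont, Bianchi, Oyelaran, Petrov, Novak, Szabo, Baptiste and Salazar, by date of consecration or institution (later first): Beaumont (5 Feb 2012) before Bianchi, Oyelaran, Petrov, Novak, Szabo, Baptiste and Salazar (27 Dec 2001).
Among Bianchi, Oyelaran, Petrov, Novak, Szabo, Baptiste and Salazar, by years in holy orders (lower first): Bianchi (7 years) before Oyelaran (8 years) before Petrov (17 years) before Novak (29 years) before Szabo (31 years) before Baptiste and Salazar (32 years).
Baptiste and Salazar are each not a chapter member, so the next rule applies.
Among Baptiste and Salazar, alphabetically by surname: Baptiste before Salazar.
Order: Beaumont, Bianchi, Oyelaran, Petrov, Novak, Szabo, Baptiste, Salazar, Delgado. So position 4.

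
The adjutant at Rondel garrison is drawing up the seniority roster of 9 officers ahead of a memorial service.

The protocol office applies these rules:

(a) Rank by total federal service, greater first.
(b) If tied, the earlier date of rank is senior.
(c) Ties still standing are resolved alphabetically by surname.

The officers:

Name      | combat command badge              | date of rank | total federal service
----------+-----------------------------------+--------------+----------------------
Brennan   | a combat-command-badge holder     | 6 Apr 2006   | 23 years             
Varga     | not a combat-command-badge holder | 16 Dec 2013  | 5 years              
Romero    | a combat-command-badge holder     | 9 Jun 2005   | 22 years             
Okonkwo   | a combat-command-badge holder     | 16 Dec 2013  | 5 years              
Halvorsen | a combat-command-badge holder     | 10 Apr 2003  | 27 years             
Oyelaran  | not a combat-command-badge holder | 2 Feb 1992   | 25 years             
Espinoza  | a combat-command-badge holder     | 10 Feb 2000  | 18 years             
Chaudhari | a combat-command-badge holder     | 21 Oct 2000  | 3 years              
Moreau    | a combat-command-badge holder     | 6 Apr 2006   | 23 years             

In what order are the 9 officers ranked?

Halvorsen, Oyelaran, Brennan, Moreau, Romero, Espinoza, Okonkwo, Varga, Chaudhari

By total federal service (higher first): Halvorsen (27 years); then Oyelaran (25 years); then Brennan and Moreau (both 23 years); then Romero (22 years); then Espinoza (18 years); then Okonkwo and Varga (both 5 years); then Chaudhari (3 years).
Brennan and Moreau both have date of rank 6 Apr 2006, so the next rule applies.
Among Brennan and Moreau, alphabetically by surname: Brennan before Moreau.
Okonkwo and Varga both have date of rank 16 Dec 2013, so the next rule applies.
Among Okonkwo and Varga, alphabetically by surname: Okonkwo before Varga.
Full order: Halvorsen, Oyelaran, Brennan, Moreau, Romero, Espinoza, Okonkwo, Varga, Chaudhari.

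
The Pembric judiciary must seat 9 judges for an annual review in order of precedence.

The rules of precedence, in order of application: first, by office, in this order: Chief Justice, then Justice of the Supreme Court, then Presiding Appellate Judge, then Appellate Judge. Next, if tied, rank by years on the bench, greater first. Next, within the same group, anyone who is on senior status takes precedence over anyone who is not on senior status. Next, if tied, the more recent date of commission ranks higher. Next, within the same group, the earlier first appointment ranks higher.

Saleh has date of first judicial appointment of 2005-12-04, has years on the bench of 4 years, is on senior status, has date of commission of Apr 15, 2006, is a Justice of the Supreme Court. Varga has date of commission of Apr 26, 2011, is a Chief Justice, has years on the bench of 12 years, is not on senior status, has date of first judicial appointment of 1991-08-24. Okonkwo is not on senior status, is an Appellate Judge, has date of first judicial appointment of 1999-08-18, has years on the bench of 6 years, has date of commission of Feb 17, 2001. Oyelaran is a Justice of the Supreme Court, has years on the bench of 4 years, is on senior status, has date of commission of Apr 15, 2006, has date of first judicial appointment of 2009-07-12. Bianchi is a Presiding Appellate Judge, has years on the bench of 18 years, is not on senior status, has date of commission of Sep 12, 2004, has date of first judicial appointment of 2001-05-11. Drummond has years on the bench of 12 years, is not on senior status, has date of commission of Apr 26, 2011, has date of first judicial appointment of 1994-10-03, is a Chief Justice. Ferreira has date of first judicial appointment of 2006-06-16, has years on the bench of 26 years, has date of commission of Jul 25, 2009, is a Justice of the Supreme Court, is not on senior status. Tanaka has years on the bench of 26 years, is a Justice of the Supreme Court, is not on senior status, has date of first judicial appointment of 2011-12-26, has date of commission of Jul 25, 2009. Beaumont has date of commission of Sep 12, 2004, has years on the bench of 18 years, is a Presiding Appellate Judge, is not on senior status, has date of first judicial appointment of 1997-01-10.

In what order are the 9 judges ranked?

Varga, Drummond, Ferreira, Tanaka, Saleh, Oyelaran, Beaumont, Bianchi, Okonkwo

By office: Varga and Drummond (Chief Justice); then Ferreira, Tanaka, Saleh and Oyelaran (Justice of the Supreme Court); then Beaumont and Bianchi (Presiding Appellate Judge); then Okonkwo (Appellate Judge).
Varga and Drummond both have years on the bench 12 years, so the next rule applies.
Varga and Drummond are each not on senior status, so the next rule applies.
Varga and Drummond both have date of commission Apr 26, 2011, so the next rule applies.
Among Varga and Drummond, by date of first judicial appointment (earlier first): Varga (1991-08-24) before Drummond (1994-10-03).
Among Ferreira, Tanaka, Saleh and Oyelaran, by years on the bench (higher first): Ferreira and Tanaka (26 years) before Saleh and Oyelaran (4 years).
Ferreira and Tanaka are each not on senior status, so the next rule applies.
Ferreira and Tanaka both have date of commission Jul 25, 2009, so the next rule applies.
Among Ferreira and Tanaka, by date of first judicial appointment (earlier first): Ferreira (2006-06-16) before Tanaka (2011-12-26).
Saleh and Oyelaran are each on senior status, so the next rule applies.
Saleh and Oyelaran both have date of commission Apr 15, 2006, so the next rule applies.
Among Saleh and Oyelaran, by date of first judicial appointment (earlier first): Saleh (2005-12-04) before Oyelaran (2009-07-12).
Beaumont and Bianchi both have years on the bench 18 years, so the next rule applies.
Beaumont and Bianchi are each not on senior status, so the next rule applies.
Beaumont and Bianchi both have date of commission Sep 12, 2004, so the next rule applies.
Among Beaumont and Bianchi, by date of first judicial appointment (earlier first): Beaumont (1997-01-10) before Bianchi (2001-05-11).
Full order: Varga, Drummond, Ferreira, Tanaka, Saleh, Oyelaran, Beaumont, Bianchi, Okonkwo.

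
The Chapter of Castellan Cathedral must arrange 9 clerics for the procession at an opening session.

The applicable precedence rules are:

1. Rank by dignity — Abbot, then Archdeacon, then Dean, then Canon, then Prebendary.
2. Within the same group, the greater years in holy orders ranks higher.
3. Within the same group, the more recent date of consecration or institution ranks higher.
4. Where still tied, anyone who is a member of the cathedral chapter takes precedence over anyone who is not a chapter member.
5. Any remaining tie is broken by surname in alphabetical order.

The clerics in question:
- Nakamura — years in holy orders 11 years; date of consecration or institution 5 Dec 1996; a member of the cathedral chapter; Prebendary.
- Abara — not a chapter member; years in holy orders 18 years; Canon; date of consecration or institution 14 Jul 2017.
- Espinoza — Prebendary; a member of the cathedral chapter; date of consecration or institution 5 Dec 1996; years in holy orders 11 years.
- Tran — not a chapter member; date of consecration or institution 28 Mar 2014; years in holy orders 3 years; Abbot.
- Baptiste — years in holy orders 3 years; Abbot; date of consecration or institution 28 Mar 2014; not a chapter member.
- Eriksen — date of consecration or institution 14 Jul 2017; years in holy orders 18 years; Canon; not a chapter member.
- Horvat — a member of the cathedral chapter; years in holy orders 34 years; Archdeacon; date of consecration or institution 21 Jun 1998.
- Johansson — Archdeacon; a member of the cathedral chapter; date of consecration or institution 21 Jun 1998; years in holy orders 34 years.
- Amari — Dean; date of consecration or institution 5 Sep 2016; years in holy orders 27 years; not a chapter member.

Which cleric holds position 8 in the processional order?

By dignity: Baptiste and Tran (Abbot); then Horvat and Johansson (Archdeacon); then Amari (Dean); then Abara and Eriksen (Canon); then Espinoza and Nakamura (Prebendary).
Baptiste and Tran both have years in holy orders 3 years, so the next rule applies.
Baptiste and Tran both have date of consecration or institution 28 Mar 2014, so the next rule applies.
Baptiste and Tran are each not a chapter member, so the next rule applies.
Among Baptiste and Tran, alphabetically by surname: Baptiste before Tran.
Horvat and Johansson both have years in holy orders 34 years, so the next rule applies.
Horvat and Johansson both have date of consecration or institution 21 Jun 1998, so the next rule applies.
Horvat and Johansson are each a member of the cathedral chapter, so the next rule applies.
Among Horvat and Johansson, alphabetically by surname: Horvat before Johansson.
Abara and Eriksen both have years in holy orders 18 years, so the next rule applies.
Abara and Eriksen both have date of consecration or institution 14 Jul 2017, so the next rule applies.
Abara and Eriksen are each not a chapter member, so the next rule applies.
Among Abara and Eriksen, alphabetically by surname: Abara before Eriksen.
Espinoza and Nakamura both have years in holy orders 11 years, so the next rule applies.
Espinoza and Nakamura both have date of consecration or institution 5 Dec 1996, so the next rule applies.
Espinoza and Nakamura are each a member of the cathedral chapter, so the next rule applies.
Among Espinoza and Nakamura, alphabetically by surname: Espinoza before Nakamura.
Order: Baptiste, Tran, Horvat, Johansson, Amari, Abara, Eriksen, Espinoza, Nakamura.

Espinoza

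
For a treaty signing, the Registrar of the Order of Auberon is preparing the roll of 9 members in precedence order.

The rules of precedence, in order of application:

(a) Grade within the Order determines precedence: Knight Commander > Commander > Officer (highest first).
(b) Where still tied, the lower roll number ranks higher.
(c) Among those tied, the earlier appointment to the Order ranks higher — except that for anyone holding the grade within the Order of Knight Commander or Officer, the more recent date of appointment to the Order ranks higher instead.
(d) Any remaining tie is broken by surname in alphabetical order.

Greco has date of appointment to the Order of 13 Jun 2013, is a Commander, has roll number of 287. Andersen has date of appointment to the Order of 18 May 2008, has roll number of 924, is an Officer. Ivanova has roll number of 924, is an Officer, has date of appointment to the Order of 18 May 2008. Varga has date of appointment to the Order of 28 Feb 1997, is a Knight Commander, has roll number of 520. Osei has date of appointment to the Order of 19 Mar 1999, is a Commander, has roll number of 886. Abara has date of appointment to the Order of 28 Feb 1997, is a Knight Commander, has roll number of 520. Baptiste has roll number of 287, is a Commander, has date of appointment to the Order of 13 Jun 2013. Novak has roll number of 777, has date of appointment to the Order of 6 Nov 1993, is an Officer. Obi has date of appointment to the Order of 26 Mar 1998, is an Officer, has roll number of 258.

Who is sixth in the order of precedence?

Obi

By grade within the Order: Abara and Varga (Knight Commander); then Baptiste, Greco and Osei (Commander); then Obi, Novak, Andersen and Ivanova (Officer).
Abara and Varga both have roll number 520, so the next rule applies.
Abara and Varga both have date of appointment to the Order 28 Feb 1997, so the next rule applies.
Among Abara and Varga, alphabetically by surname: Abara before Varga.
Among Baptiste, Greco and Osei, by roll number (lower first): Baptiste and Greco (287) before Osei (886).
Baptiste and Greco both have date of appointment to the Order 13 Jun 2013, so the next rule applies.
Among Baptiste and Greco, alphabetically by surname: Baptiste before Greco.
Among Obi, Novak, Andersen and Ivanova, by roll number (lower first): Obi (258) before Novak (777) before Andersen and Ivanova (924).
Andersen and Ivanova both have date of appointment to the Order 18 May 2008, so the next rule applies.
Among Andersen and Ivanova, alphabetically by surname: Andersen before Ivanova.
Order: Abara, Varga, Baptiste, Greco, Osei, Obi, Novak, Andersen, Ivanova.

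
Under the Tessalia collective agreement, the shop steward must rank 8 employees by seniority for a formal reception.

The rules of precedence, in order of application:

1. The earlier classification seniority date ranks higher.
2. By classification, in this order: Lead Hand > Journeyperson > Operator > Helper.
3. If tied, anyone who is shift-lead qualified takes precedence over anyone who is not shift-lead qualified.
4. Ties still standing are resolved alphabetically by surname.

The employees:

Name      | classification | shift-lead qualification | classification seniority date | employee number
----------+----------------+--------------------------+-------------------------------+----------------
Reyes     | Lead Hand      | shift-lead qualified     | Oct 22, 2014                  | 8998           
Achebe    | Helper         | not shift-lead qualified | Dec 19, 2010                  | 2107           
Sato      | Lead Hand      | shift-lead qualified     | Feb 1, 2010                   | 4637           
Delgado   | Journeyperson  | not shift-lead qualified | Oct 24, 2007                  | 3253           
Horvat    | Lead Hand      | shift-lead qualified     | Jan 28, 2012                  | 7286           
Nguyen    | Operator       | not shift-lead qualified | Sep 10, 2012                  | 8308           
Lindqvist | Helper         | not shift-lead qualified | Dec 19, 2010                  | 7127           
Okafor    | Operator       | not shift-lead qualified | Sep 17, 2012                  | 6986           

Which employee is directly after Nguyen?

By classification seniority date (earlier first): Delgado (Oct 24, 2007); then Sato (Feb 1, 2010); then Achebe and Lindqvist (both Dec 19, 2010); then Horvat (Jan 28, 2012); then Nguyen (Sep 10, 2012); then Okafor (Sep 17, 2012); then Reyes (Oct 22, 2014).
Achebe and Lindqvist are each Helper, so the next rule applies.
Achebe and Lindqvist are each not shift-lead qualified, so the next rule applies.
Among Achebe and Lindqvist, alphabetically by surname: Achebe before Lindqvist.
Order: Delgado, Sato, Achebe, Lindqvist, Horvat, Nguyen, Okafor, Reyes.

Okafor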